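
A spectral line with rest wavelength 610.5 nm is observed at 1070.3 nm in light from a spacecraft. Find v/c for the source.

λ'/λ₀ = 1.7532 > 1 (redshift), so the source is receding.
λ'/λ₀ = √((1 + β)/(1 − β)) for a receding source ⇒ β = (r² − 1)/(r² + 1) with r = λ'/λ₀.
β = (3.0735 − 1)/(3.0735 + 1) ≈ 0.509.

0.509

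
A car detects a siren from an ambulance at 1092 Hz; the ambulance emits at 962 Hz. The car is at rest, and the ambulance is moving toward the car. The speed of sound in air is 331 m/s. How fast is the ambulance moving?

39 m/s

f' = f · v/(v − v_s) ⇒ v_s = v · |1 − f/f'|.
v_s = 331 × |1 − 962/1092| = 331 × 0.119 ≈ 39 m/s.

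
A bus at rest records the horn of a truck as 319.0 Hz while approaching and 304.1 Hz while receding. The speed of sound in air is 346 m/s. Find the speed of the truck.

f₁/f₂ = (v + v_s)/(v − v_s), so v_s = v · (f₁ − f₂)/(f₁ + f₂).
v_s = 346 × (319.0 − 304.1)/(319.0 + 304.1) = 346 × 14.9/623.1 ≈ 8.3 m/s.

8.3 m/s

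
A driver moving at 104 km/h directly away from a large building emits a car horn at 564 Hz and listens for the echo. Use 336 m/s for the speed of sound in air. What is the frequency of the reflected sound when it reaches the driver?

104 km/h = 28.89 m/s.
The large building receives the sound from a moving source: f₁ = f₀ · v/(v + v_e) = 564 × 336/364.89 ≈ 519 Hz.
On the return leg the driver is a moving observer: f₂ = f₁ · (v − v_e)/v = 519 × 307.11/336 ≈ 475 Hz.

475 Hz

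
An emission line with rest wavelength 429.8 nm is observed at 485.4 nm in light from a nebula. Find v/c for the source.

0.121c

λ'/λ₀ = 1.1294 > 1 (redshift), so the source is receding.
λ'/λ₀ = √((1 + β)/(1 − β)) for a receding source ⇒ β = (r² − 1)/(r² + 1) with r = λ'/λ₀.
β = (1.2755 − 1)/(1.2755 + 1) ≈ 0.121.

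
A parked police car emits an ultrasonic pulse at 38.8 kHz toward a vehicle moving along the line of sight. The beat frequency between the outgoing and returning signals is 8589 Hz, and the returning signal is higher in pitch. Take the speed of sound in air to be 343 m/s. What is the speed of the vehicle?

Double Doppler shift off a moving reflector: f₂ = f₀ · (v + u)/(v − u) (u > 0 toward emitter).
Returning signal is higher, so f₂ = f₀ + Δf = 38800 + 8589 = 47389 Hz.
Rearranging, u = v · (f₂ − f₀)/(f₂ + f₀) = 343 × 8589/86189 ≈ 34 m/s.
So the vehicle is moving at 34 m/s toward the emitter.

34 m/s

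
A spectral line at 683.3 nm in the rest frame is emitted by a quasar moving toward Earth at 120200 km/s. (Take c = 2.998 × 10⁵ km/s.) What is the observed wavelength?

β = v/c = 120200/299800 = 0.4009.
Relativistic Doppler for wavelength: λ' = λ₀ · √((1 − β)/(1 + β)).
λ' = 683.3 × √(0.5991/1.4009) = 683.3 × 0.65393 ≈ 446.8 nm.

446.8 nm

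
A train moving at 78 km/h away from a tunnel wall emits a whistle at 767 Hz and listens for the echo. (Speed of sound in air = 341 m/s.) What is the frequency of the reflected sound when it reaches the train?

675 Hz

78 km/h = 21.67 m/s.
The tunnel wall receives the sound from a moving source: f₁ = f₀ · v/(v + v_e) = 767 × 341/362.67 ≈ 721 Hz.
On the return leg the train is a moving observer: f₂ = f₁ · (v − v_e)/v = 721 × 319.33/341 ≈ 675 Hz.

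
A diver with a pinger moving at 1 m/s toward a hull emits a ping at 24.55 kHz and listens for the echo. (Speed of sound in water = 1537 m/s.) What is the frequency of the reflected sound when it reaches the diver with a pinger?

24.6 kHz

The hull receives the sound from a moving source: f₁ = f₀ · v/(v − v_e) = 24.55 × 1537/1536 ≈ 24.6 kHz.
On the return leg the diver with a pinger is a moving observer: f₂ = f₁ · (v + v_e)/v = 24.6 × 1538/1537 ≈ 24.6 kHz.
Equivalently f₂ = f₀ · (v + v_e)/(v − v_e).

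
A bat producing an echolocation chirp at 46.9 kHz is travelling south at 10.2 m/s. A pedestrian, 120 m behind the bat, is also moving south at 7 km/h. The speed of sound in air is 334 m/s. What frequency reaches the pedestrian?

45.8 kHz

7 km/h = 1.944 m/s.
The pedestrian is behind, so the bat is moving away from it while the pedestrian is moving toward the bat.
General Doppler shift: f' = f · (v + v_o)/(v + v_s).
f' = 46.9 × (334 + 1.944)/(334 + 10.2) = 46.9 × 335.94/344.2 ≈ 45.8 kHz.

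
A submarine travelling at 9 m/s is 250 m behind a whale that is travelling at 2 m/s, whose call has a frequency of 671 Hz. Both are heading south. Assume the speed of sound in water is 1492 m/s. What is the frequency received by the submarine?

The submarine is behind, so the whale is moving away from it while the submarine is moving toward the whale.
General Doppler shift: f' = f · (v + v_o)/(v + v_s).
f' = 671 × (1492 + 9)/(1492 + 2) = 671 × 1501/1494 ≈ 674 Hz.

674 Hz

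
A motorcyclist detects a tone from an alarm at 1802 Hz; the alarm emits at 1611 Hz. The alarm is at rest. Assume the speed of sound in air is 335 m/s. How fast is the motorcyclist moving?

f' > f, so the motorcyclist is approaching.
f' = f · (v + v_o)/v ⇒ v_o = v · |f'/f − 1|.
v_o = 335 × |1802/1611 − 1| = 335 × 0.1186 ≈ 40 m/s.

40 m/s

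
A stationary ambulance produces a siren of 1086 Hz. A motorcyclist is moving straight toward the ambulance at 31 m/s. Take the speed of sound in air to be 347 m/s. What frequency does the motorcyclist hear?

1183 Hz

Only the observer moves, toward the source, so f' = f · (v + v_o)/v.
f' = 1086 × (347 + 31)/347 = 1086 × 378/347 ≈ 1183 Hz.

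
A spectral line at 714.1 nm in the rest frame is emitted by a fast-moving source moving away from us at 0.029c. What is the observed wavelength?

735.1 nm

Relativistic Doppler for wavelength: λ' = λ₀ · √((1 + β)/(1 − β)).
λ' = 714.1 × √(1.0290/0.9710) = 714.1 × 1.02943 ≈ 735.1 nm.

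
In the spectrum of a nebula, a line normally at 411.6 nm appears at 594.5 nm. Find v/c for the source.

λ'/λ₀ = 1.4444 > 1 (redshift), so the source is receding.
λ'/λ₀ = √((1 + β)/(1 − β)) for a receding source ⇒ β = (r² − 1)/(r² + 1) with r = λ'/λ₀.
β = (2.0862 − 1)/(2.0862 + 1) ≈ 0.352.

0.352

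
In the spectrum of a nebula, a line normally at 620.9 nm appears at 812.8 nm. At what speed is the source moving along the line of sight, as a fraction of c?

0.263

λ'/λ₀ = 1.3091 > 1 (redshift), so the source is receding.
λ'/λ₀ = √((1 + β)/(1 − β)) for a receding source ⇒ β = (r² − 1)/(r² + 1) with r = λ'/λ₀.
β = (1.7137 − 1)/(1.7137 + 1) ≈ 0.263.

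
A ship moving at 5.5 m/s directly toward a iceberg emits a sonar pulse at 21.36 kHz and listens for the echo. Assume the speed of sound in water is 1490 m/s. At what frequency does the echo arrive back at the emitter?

The iceberg receives the sound from a moving source: f₁ = f₀ · v/(v − v_e) = 21.36 × 1490/1484.5 ≈ 21.4 kHz.
On the return leg the ship is a moving observer: f₂ = f₁ · (v + v_e)/v = 21.4 × 1495.5/1490 ≈ 21.5 kHz.

21.5 kHz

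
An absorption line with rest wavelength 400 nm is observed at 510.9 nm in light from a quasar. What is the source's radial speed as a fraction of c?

0.240

λ'/λ₀ = 1.2772 > 1 (redshift), so the source is receding.
λ'/λ₀ = √((1 + β)/(1 − β)) for a receding source ⇒ β = (r² − 1)/(r² + 1) with r = λ'/λ₀.
β = (1.6314 − 1)/(1.6314 + 1) ≈ 0.240.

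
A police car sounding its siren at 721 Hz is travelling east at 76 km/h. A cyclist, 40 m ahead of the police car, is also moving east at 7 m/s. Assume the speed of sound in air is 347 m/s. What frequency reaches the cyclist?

76 km/h = 21.11 m/s.
The cyclist is ahead, so the police car is moving toward it while the cyclist is moving away from the police car.
General Doppler shift: f' = f · (v − v_o)/(v − v_s).
f' = 721 × (347 − 7)/(347 − 21.11) = 721 × 340/325.89 ≈ 752 Hz.

752 Hz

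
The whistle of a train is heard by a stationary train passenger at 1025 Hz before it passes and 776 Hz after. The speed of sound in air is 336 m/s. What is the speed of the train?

f₁/f₂ = (v + v_s)/(v − v_s), so v_s = v · (f₁ − f₂)/(f₁ + f₂).
v_s = 336 × (1025 − 776)/(1025 + 776) = 336 × 249/1801 ≈ 46 m/s.

46 m/s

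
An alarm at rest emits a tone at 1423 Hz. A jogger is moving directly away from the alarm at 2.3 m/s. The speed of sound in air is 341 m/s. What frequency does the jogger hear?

1413 Hz

Only the observer moves, away from the source, so f' = f · (v − v_o)/v.
f' = 1423 × (341 − 2.3)/341 = 1423 × 338.7/341 ≈ 1413 Hz.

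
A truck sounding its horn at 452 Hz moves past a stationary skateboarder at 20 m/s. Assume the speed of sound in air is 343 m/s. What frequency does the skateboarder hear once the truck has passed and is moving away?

Receding: f₂ = f · v/(v + v_s) = 452 × 343/363 ≈ 427 Hz.

427 Hz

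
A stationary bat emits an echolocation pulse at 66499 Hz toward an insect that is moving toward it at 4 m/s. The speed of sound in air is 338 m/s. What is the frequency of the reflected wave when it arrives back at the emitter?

68092 Hz

At the insect (a moving observer), f₁ = f₀ · (v + u)/v = 66499 × 342/338 ≈ 67286 Hz.
The reflection then acts as a moving source: f₂ = f₁ · v/(v − u) ≈ 68092 Hz.
Equivalently f₂ = f₀ · (v + u)/(v − u).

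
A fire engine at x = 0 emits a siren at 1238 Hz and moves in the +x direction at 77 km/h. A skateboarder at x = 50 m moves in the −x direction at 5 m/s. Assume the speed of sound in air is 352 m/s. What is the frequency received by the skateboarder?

1337 Hz

77 km/h = 21.39 m/s.
The observer lies on the +x side, so the source is heading toward the observer and the observer is heading toward the source.
General Doppler shift: f' = f · (v + v_o)/(v − v_s).
f' = 1238 × (352 + 5)/(352 − 21.39) = 1238 × 357/330.61 ≈ 1337 Hz.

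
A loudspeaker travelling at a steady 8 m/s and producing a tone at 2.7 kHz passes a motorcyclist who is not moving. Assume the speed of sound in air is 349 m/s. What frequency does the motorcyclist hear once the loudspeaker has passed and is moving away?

2.64 kHz

Receding: f₂ = f · v/(v + v_s) = 2.7 × 349/357 ≈ 2.64 kHz.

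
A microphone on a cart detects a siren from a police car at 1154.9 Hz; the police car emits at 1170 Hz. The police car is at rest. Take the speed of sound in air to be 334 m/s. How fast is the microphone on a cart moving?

f' < f, so the microphone on a cart is receding.
f' = f · (v − v_o)/v ⇒ v_o = v · |f'/f − 1|.
v_o = 334 × |1154.9/1170 − 1| = 334 × 0.01291 ≈ 4.3 m/s.

4.3 m/s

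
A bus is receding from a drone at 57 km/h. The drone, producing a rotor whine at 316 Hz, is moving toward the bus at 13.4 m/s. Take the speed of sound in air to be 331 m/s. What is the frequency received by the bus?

57 km/h = 15.83 m/s.
With source approaching and observer receding, f' = f · (v − v_o)/(v − v_s).
f' = 316 × (331 − 15.83)/(331 − 13.4) = 316 × 315.17/317.6 ≈ 314 Hz.

314 Hz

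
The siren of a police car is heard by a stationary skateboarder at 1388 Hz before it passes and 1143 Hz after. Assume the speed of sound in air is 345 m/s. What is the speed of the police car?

33 m/s

f₁/f₂ = (v + v_s)/(v − v_s), so v_s = v · (f₁ − f₂)/(f₁ + f₂).
v_s = 345 × (1388 − 1143)/(1388 + 1143) = 345 × 245/2531 ≈ 33 m/s.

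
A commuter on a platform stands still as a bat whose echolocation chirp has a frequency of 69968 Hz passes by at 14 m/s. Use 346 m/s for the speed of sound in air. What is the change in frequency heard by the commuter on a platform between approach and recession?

5671 Hz

Approaching: f₁ = f · v/(v − v_s) = 69968 × 346/332 ≈ 72918 Hz.
Receding: f₂ = f · v/(v + v_s) = 69968 × 346/360 ≈ 67247 Hz.
Drop: f₁ − f₂ = 2f·v·v_s/(v² − v_s²) = 2 × 69968 × 346 × 14/(346² − 14²) ≈ 5671 Hz.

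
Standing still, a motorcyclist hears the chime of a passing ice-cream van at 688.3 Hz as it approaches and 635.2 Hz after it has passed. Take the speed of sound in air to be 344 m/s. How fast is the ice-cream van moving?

f₁/f₂ = (v + v_s)/(v − v_s), so v_s = v · (f₁ − f₂)/(f₁ + f₂).
v_s = 344 × (688.3 − 635.2)/(688.3 + 635.2) = 344 × 53.1/1323.5 ≈ 13.8 m/s.

13.8 m/s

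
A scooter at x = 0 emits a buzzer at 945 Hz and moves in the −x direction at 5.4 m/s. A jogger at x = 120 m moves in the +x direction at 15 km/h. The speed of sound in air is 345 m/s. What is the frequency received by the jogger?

15 km/h = 4.167 m/s.
The observer lies on the +x side, so the source is heading away from the observer and the observer is heading away from the source.
General Doppler shift: f' = f · (v − v_o)/(v + v_s).
f' = 945 × (345 − 4.167)/(345 + 5.4) = 945 × 340.83/350.4 ≈ 919 Hz.

919 Hz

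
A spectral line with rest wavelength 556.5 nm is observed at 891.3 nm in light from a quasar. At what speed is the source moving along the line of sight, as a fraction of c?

λ'/λ₀ = 1.6016 > 1 (redshift), so the source is receding.
λ'/λ₀ = √((1 + β)/(1 − β)) for a receding source ⇒ β = (r² − 1)/(r² + 1) with r = λ'/λ₀.
β = (2.5652 − 1)/(2.5652 + 1) ≈ 0.439.

0.439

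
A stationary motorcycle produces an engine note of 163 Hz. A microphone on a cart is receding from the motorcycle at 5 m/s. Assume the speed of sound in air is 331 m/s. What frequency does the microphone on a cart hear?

161 Hz

Only the observer moves, away from the source, so f' = f · (v − v_o)/v.
f' = 163 × (331 − 5)/331 = 163 × 326/331 ≈ 161 Hz.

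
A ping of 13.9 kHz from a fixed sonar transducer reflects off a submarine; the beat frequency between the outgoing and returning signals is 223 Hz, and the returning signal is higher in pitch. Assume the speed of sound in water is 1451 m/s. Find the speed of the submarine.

Double Doppler shift off a moving reflector: f₂ = f₀ · (v + u)/(v − u) (u > 0 toward emitter).
Returning signal is higher, so f₂ = f₀ + Δf = 13900 + 223 = 14123 Hz.
Rearranging, u = v · (f₂ − f₀)/(f₂ + f₀) = 1451 × 223/28023 ≈ 11.5 m/s.
So the submarine is moving at 11.5 m/s toward the emitter.

11.5 m/s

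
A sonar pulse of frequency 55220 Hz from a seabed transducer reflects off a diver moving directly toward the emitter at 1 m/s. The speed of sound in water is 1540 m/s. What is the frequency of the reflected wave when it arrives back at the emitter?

At the diver (a moving observer), f₁ = f₀ · (v + u)/v = 55220 × 1541/1540 ≈ 55256 Hz.
On reflection it acts as a source moving toward the stationary detector: f₂ = f₁ · v/(v − u) = 55256 × 1540/1539 ≈ 55292 Hz.
Equivalently f₂ = f₀ · (v + u)/(v − u).

55292 Hz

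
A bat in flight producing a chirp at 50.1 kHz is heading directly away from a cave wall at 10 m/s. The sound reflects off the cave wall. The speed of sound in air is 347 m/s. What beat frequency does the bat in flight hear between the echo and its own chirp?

2807 Hz

The cave wall receives the sound from a moving source: f₁ = f₀ · v/(v + v_e) = 50.1 × 347/357 ≈ 48.70 kHz.
On the return leg the bat in flight is a moving observer: f₂ = f₁ · (v − v_e)/v = 48.70 × 337/347 ≈ 47.29 kHz.
Beat against the emitted tone (with f₀ = 50100 Hz): |f₂ − f₀| = 2v_e·f₀/(v + v_e) = 2 × 10 × 50100/357 ≈ 2807 Hz.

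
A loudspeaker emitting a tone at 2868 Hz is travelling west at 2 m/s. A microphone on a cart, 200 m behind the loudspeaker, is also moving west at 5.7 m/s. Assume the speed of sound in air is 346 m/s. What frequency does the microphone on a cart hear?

The microphone on a cart is behind, so the loudspeaker is moving away from it while the microphone on a cart is moving toward the loudspeaker.
General Doppler shift: f' = f · (v + v_o)/(v + v_s).
f' = 2868 × (346 + 5.7)/(346 + 2) = 2868 × 351.7/348 ≈ 2898 Hz.

2898 Hz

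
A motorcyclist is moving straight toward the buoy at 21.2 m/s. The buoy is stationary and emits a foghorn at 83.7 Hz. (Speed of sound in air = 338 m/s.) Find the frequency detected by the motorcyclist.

Moving observer, stationary source: f' = f · (v + v_o)/v.
f' = 83.7 × (338 + 21.2)/338 = 83.7 × 359.2/338 ≈ 89 Hz.

89 Hz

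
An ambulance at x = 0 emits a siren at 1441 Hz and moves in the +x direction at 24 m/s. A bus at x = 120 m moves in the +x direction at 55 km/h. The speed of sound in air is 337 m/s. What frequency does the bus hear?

1481 Hz

55 km/h = 15.28 m/s.
The observer lies on the +x side, so the source is heading toward the observer and the observer is heading away from the source.
General Doppler shift: f' = f · (v − v_o)/(v − v_s).
f' = 1441 × (337 − 15.28)/(337 − 24) = 1441 × 321.72/313 ≈ 1481 Hz.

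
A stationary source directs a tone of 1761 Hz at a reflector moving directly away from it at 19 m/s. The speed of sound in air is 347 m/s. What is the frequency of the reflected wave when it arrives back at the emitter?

1578 Hz

The reflector first receives the wave as a moving observer: f₁ = f₀ · (v − u)/v = 1761 × (347 − 19)/347 ≈ 1665 Hz.
On reflection it acts as a source moving away from the stationary detector: f₂ = f₁ · v/(v + u) = 1665 × 347/366 ≈ 1578 Hz.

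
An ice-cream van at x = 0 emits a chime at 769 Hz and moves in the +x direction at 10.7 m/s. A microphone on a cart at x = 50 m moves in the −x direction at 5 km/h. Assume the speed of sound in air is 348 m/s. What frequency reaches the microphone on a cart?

5 km/h = 1.389 m/s.
The observer lies on the +x side, so the source is heading toward the observer and the observer is heading toward the source.
General Doppler shift: f' = f · (v + v_o)/(v − v_s).
f' = 769 × (348 + 1.389)/(348 − 10.7) = 769 × 349.39/337.3 ≈ 797 Hz.

797 Hz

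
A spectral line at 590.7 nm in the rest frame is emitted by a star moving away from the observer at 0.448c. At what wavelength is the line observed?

956.7 nm

Relativistic Doppler for wavelength: λ' = λ₀ · √((1 + β)/(1 − β)).
λ' = 590.7 × √(1.4480/0.5520) = 590.7 × 1.61963 ≈ 956.7 nm.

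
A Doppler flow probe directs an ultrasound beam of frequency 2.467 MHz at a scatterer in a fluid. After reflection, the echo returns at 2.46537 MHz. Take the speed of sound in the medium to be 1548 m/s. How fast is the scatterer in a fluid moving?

Double Doppler shift off a moving reflector: f₂ = f₀ · (v + u)/(v − u) (u > 0 toward emitter).
Rearranging, u = v · (f₂ − f₀)/(f₂ + f₀) = 1548 × -0.00163/4.93237 ≈ -0.51 m/s.
So the scatterer in a fluid is moving at 0.51 m/s away from the emitter.

0.51 m/s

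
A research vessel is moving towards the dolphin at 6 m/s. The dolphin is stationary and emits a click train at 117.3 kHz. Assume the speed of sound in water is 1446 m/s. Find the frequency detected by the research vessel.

Only the observer moves, toward the source, so f' = f · (v + v_o)/v.
f' = 117.3 × (1446 + 6)/1446 = 117.3 × 1452/1446 ≈ 117.8 kHz.

117.8 kHz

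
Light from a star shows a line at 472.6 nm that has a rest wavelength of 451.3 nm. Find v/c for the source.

0.046c

λ'/λ₀ = 1.0472 > 1 (redshift), so the source is receding.
λ'/λ₀ = √((1 + β)/(1 − β)) for a receding source ⇒ β = (r² − 1)/(r² + 1) with r = λ'/λ₀.
β = (1.0966 − 1)/(1.0966 + 1) ≈ 0.046.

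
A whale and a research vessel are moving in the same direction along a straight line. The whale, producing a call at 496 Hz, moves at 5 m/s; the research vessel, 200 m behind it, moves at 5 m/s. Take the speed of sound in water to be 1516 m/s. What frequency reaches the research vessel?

The research vessel is behind, so the whale is moving away from it while the research vessel is moving toward the whale.
General Doppler shift: f' = f · (v + v_o)/(v + v_s).
f' = 496 × (1516 + 5)/(1516 + 5) = 496 × 1521/1521 ≈ 496 Hz.

496 Hz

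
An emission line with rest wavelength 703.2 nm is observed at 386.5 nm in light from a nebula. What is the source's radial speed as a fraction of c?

λ'/λ₀ = 0.5496 < 1 (blueshift), so the source is approaching.
λ'/λ₀ = √((1 − β)/(1 + β)) for an approaching source ⇒ β = (1 − r²)/(1 + r²) with r = λ'/λ₀.
β = (1 − 0.3021)/(1 + 0.3021) ≈ 0.536.

0.536c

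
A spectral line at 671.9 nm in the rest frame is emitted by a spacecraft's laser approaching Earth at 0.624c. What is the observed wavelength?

Relativistic Doppler for wavelength: λ' = λ₀ · √((1 − β)/(1 + β)).
λ' = 671.9 × √(0.3760/1.6240) = 671.9 × 0.48117 ≈ 323.3 nm.

323.3 nm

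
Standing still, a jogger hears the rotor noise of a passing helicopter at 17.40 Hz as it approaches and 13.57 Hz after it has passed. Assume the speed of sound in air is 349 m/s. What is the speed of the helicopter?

f₁/f₂ = (v + v_s)/(v − v_s), so v_s = v · (f₁ − f₂)/(f₁ + f₂).
v_s = 349 × (17.40 − 13.57)/(17.40 + 13.57) = 349 × 3.83/30.97 ≈ 43 m/s.

43 m/s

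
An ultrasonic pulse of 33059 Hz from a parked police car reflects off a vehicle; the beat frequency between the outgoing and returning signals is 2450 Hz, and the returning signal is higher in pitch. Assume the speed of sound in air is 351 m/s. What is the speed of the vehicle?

12.5 m/s

Double Doppler shift off a moving reflector: f₂ = f₀ · (v + u)/(v − u) (u > 0 toward emitter).
Returning signal is higher, so f₂ = f₀ + Δf = 33059 + 2450 = 35509 Hz.
Rearranging, u = v · (f₂ − f₀)/(f₂ + f₀) = 351 × 2450/68568 ≈ 12.5 m/s.
So the vehicle is moving at 12.5 m/s toward the emitter.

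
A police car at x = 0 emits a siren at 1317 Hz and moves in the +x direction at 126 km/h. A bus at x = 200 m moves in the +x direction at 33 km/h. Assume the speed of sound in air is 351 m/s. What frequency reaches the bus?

126 km/h = 35 m/s; 33 km/h = 9.167 m/s.
The observer lies on the +x side, so the source is heading toward the observer and the observer is heading away from the source.
With source approaching and observer receding, f' = f · (v − v_o)/(v − v_s).
f' = 1317 × (351 − 9.167)/(351 − 35) = 1317 × 341.83/316 ≈ 1425 Hz.

1425 Hz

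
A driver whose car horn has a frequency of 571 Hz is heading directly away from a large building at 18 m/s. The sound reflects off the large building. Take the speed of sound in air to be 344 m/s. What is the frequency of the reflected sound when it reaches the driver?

The large building receives the sound from a moving source: f₁ = f₀ · v/(v + v_e) = 571 × 344/362 ≈ 543 Hz.
On the return leg the driver is a moving observer: f₂ = f₁ · (v − v_e)/v = 543 × 326/344 ≈ 514 Hz.
Equivalently f₂ = f₀ · (v − v_e)/(v + v_e).

514 Hz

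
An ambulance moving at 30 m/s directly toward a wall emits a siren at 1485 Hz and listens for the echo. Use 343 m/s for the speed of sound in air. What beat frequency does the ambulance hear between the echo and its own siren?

The wall receives the sound from a moving source: f₁ = f₀ · v/(v − v_e) = 1485 × 343/313 ≈ 1627 Hz.
On the return leg the ambulance is a moving observer: f₂ = f₁ · (v + v_e)/v = 1627 × 373/343 ≈ 1770 Hz.
Equivalently f₂ = f₀ · (v + v_e)/(v − v_e).
Beat against the emitted tone: |f₂ − f₀| = 2v_e·f₀/(v − v_e) = 2 × 30 × 1485/313 ≈ 285 Hz.

285 Hz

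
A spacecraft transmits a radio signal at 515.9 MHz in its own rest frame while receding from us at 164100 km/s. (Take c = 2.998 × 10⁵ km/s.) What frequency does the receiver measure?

β = v/c = 164100/299800 = 0.5474.
Relativistic Doppler for frequency: f' = f₀ · √((1 − β)/(1 + β)).
f' = 515.9 × √(0.4526/1.5474) = 515.9 × 0.54085 ≈ 279.0 MHz.

279.0 MHz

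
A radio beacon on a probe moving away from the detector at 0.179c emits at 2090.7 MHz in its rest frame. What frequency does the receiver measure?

1744.6 MHz

Relativistic Doppler for frequency: f' = f₀ · √((1 − β)/(1 + β)).
f' = 2090.7 × √(0.8210/1.1790) = 2090.7 × 0.83448 ≈ 1744.6 MHz.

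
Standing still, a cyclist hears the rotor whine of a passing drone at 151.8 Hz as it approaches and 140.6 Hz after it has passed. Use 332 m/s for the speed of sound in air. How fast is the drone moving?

12.7 m/s

f₁/f₂ = (v + v_s)/(v − v_s), so v_s = v · (f₁ − f₂)/(f₁ + f₂).
v_s = 332 × (151.8 − 140.6)/(151.8 + 140.6) = 332 × 11.2/292.4 ≈ 12.7 m/s.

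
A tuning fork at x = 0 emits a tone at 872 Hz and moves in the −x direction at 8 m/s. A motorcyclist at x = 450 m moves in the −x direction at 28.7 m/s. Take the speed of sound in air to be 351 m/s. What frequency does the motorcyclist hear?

The observer lies on the +x side, so the source is heading away from the observer and the observer is heading toward the source.
With source receding and observer approaching, f' = f · (v + v_o)/(v + v_s).
f' = 872 × (351 + 28.7)/(351 + 8) = 872 × 379.7/359 ≈ 922 Hz.

922 Hz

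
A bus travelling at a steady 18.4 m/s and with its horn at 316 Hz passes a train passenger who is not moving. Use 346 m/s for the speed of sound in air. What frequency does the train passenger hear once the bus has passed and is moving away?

Receding: f₂ = f · v/(v + v_s) = 316 × 346/364.4 ≈ 300 Hz.

300 Hz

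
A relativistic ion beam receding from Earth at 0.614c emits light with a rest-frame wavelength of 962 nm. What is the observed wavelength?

1967.1 nm

Relativistic Doppler for wavelength: λ' = λ₀ · √((1 + β)/(1 − β)).
λ' = 962 × √(1.6140/0.3860) = 962 × 2.04483 ≈ 1967.1 nm.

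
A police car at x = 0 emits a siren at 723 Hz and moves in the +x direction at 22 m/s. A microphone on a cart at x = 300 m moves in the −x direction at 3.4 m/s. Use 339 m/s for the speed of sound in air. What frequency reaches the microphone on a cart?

The observer lies on the +x side, so the source is heading toward the observer and the observer is heading toward the source.
General Doppler shift: f' = f · (v + v_o)/(v − v_s).
f' = 723 × (339 + 3.4)/(339 − 22) = 723 × 342.4/317 ≈ 781 Hz.

781 Hz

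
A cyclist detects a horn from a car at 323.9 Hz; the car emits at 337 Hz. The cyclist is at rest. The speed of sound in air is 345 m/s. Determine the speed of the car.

f' < f, so the car is receding.
f' = f · v/(v + v_s) ⇒ v_s = v · |1 − f/f'|.
v_s = 345 × |1 − 337/323.9| = 345 × 0.04044 ≈ 14.0 m/s.

14.0 m/s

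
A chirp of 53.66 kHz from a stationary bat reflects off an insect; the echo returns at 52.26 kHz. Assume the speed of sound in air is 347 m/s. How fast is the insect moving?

Double Doppler shift off a moving reflector: f₂ = f₀ · (v + u)/(v − u) (u > 0 toward emitter).
Rearranging, u = v · (f₂ − f₀)/(f₂ + f₀) = 347 × -1.40/105.92 ≈ -4.6 m/s.
So the insect is moving at 4.6 m/s away from the emitter.

4.6 m/s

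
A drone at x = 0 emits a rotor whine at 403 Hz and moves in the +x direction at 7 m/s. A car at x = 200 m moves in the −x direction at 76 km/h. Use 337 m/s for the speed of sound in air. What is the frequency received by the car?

76 km/h = 21.11 m/s.
The observer lies on the +x side, so the source is heading toward the observer and the observer is heading toward the source.
Both move, so f' = f · (v + v_o)/(v − v_s).
f' = 403 × (337 + 21.11)/(337 − 7) = 403 × 358.11/330 ≈ 437 Hz.

437 Hz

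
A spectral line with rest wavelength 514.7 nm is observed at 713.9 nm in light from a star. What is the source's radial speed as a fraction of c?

λ'/λ₀ = 1.3870 > 1 (redshift), so the source is receding.
λ'/λ₀ = √((1 + β)/(1 − β)) for a receding source ⇒ β = (r² − 1)/(r² + 1) with r = λ'/λ₀.
β = (1.9238 − 1)/(1.9238 + 1) ≈ 0.316.

0.316c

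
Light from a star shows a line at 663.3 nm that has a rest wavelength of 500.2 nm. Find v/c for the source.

λ'/λ₀ = 1.3261 > 1 (redshift), so the source is receding.
λ'/λ₀ = √((1 + β)/(1 − β)) for a receding source ⇒ β = (r² − 1)/(r² + 1) with r = λ'/λ₀.
β = (1.7585 − 1)/(1.7585 + 1) ≈ 0.275.

0.275c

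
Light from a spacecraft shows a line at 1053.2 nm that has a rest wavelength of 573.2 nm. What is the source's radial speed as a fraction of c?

0.543

λ'/λ₀ = 1.8374 > 1 (redshift), so the source is receding.
λ'/λ₀ = √((1 + β)/(1 − β)) for a receding source ⇒ β = (r² − 1)/(r² + 1) with r = λ'/λ₀.
β = (3.3761 − 1)/(3.3761 + 1) ≈ 0.543.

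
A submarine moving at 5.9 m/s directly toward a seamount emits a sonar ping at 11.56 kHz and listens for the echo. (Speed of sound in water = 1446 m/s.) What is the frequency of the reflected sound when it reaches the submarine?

The seamount receives the sound from a moving source: f₁ = f₀ · v/(v − v_e) = 11.56 × 1446/1440.1 ≈ 11.61 kHz.
On the return leg the submarine is a moving observer: f₂ = f₁ · (v + v_e)/v = 11.61 × 1451.9/1446 ≈ 11.65 kHz.

11.65 kHz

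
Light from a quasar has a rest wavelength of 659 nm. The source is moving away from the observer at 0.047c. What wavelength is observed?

Relativistic Doppler for wavelength: λ' = λ₀ · √((1 + β)/(1 − β)).
λ' = 659 × √(1.0470/0.9530) = 659 × 1.04816 ≈ 690.7 nm.

690.7 nm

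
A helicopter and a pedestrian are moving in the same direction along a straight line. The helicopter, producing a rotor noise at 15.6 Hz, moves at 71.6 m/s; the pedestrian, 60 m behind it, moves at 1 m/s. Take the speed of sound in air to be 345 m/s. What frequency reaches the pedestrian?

The pedestrian is behind, so the helicopter is moving away from it while the pedestrian is moving toward the helicopter.
With source receding and observer approaching, f' = f · (v + v_o)/(v + v_s).
f' = 15.6 × (345 + 1)/(345 + 71.6) = 15.6 × 346/416.6 ≈ 13.0 Hz.

13.0 Hz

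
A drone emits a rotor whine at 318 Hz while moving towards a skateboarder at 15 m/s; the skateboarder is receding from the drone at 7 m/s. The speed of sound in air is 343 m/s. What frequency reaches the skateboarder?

With source approaching and observer receding, f' = f · (v − v_o)/(v − v_s).
f' = 318 × (343 − 7)/(343 − 15) = 318 × 336/328 ≈ 326 Hz.

326 Hz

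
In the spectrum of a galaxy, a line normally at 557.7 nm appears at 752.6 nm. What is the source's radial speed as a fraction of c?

0.291c

λ'/λ₀ = 1.3495 > 1 (redshift), so the source is receding.
λ'/λ₀ = √((1 + β)/(1 − β)) for a receding source ⇒ β = (r² − 1)/(r² + 1) with r = λ'/λ₀.
β = (1.8211 − 1)/(1.8211 + 1) ≈ 0.291.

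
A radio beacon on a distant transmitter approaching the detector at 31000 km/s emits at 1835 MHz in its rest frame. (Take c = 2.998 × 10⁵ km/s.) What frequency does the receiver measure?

2035.7 MHz

β = v/c = 31000/299800 = 0.1034.
Relativistic Doppler for frequency: f' = f₀ · √((1 + β)/(1 − β)).
f' = 1835 × √(1.1034/0.8966) = 1835 × 1.10935 ≈ 2035.7 MHz.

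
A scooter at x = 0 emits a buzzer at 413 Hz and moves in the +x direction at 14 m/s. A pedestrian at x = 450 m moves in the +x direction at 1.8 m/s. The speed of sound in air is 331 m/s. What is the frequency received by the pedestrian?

The observer lies on the +x side, so the source is heading toward the observer and the observer is heading away from the source.
With source approaching and observer receding, f' = f · (v − v_o)/(v − v_s).
f' = 413 × (331 − 1.8)/(331 − 14) = 413 × 329.2/317 ≈ 429 Hz.

429 Hz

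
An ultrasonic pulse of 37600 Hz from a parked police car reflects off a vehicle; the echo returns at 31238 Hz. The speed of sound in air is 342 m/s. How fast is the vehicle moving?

32 m/s

Double Doppler shift off a moving reflector: f₂ = f₀ · (v + u)/(v − u) (u > 0 toward emitter).
Rearranging, u = v · (f₂ − f₀)/(f₂ + f₀) = 342 × -6362/68838 ≈ -32 m/s.
So the vehicle is moving at 32 m/s away from the emitter.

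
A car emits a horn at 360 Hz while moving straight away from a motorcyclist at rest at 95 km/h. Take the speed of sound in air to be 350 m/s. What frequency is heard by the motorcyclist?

335 Hz

95 km/h = 26.39 m/s.
With the source moving away from a stationary observer, f' = f · v/(v + v_s).
f' = 360 × 350/(350 + 26.39) = 360 × 350/376.4 ≈ 335 Hz.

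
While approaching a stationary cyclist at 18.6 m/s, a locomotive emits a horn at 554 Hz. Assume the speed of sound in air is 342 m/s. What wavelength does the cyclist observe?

58.4 cm

Moving source, stationary observer: f' = f · v/(v − v_s) since the source is approaching.
f' = 554 × 342/(342 − 18.6) ≈ 586 Hz.
λ' = v/f' = 342/585.863 ≈ 58.4 cm.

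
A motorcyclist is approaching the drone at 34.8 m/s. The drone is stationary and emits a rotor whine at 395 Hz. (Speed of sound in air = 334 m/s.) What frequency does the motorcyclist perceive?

436 Hz

Moving observer, stationary source: f' = f · (v + v_o)/v.
f' = 395 × (334 + 34.8)/334 = 395 × 368.8/334 ≈ 436 Hz.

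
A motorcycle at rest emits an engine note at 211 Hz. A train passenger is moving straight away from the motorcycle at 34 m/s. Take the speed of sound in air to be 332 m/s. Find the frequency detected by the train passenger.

189 Hz

Only the observer moves, away from the source, so f' = f · (v − v_o)/v.
f' = 211 × (332 − 34)/332 = 211 × 298/332 ≈ 189 Hz.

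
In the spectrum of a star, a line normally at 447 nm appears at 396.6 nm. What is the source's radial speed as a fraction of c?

0.119c

λ'/λ₀ = 0.8872 < 1 (blueshift), so the source is approaching.
λ'/λ₀ = √((1 − β)/(1 + β)) for an approaching source ⇒ β = (1 − r²)/(1 + r²) with r = λ'/λ₀.
β = (1 − 0.7872)/(1 + 0.7872) ≈ 0.119.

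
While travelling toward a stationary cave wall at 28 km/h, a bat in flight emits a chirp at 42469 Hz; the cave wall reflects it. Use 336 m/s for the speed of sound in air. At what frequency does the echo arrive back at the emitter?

28 km/h = 7.778 m/s.
The cave wall receives the sound from a moving source: f₁ = f₀ · v/(v − v_e) = 42469 × 336/328.22 ≈ 43475 Hz.
On the return leg the bat in flight is a moving observer: f₂ = f₁ · (v + v_e)/v = 43475 × 343.78/336 ≈ 44482 Hz.
Equivalently f₂ = f₀ · (v + v_e)/(v − v_e).

44482 Hz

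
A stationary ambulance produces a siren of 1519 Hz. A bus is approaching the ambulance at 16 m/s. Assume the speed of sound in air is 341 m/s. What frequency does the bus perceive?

1590 Hz

Moving observer, stationary source: f' = f · (v + v_o)/v.
f' = 1519 × (341 + 16)/341 = 1519 × 357/341 ≈ 1590 Hz.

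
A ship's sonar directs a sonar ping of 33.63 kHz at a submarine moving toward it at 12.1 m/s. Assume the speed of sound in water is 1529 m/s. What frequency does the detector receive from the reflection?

34.2 kHz

The submarine first receives the wave as a moving observer: f₁ = f₀ · (v + u)/v = 33.63 × (1529 + 12.1)/1529 ≈ 33.9 kHz.
The reflection then acts as a moving source: f₂ = f₁ · v/(v − u) ≈ 34.2 kHz.
Equivalently f₂ = f₀ · (v + u)/(v − u).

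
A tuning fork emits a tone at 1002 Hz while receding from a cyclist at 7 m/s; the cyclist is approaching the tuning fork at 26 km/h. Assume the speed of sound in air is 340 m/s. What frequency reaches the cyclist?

1003 Hz

26 km/h = 7.222 m/s.
With source receding and observer approaching, f' = f · (v + v_o)/(v + v_s).
f' = 1002 × (340 + 7.222)/(340 + 7) = 1002 × 347.22/347 ≈ 1003 Hz.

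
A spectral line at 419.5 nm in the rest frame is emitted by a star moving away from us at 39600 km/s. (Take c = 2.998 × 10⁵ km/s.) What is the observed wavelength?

479.1 nm

β = v/c = 39600/299800 = 0.1321.
Relativistic Doppler for wavelength: λ' = λ₀ · √((1 + β)/(1 − β)).
λ' = 419.5 × √(1.1321/0.8679) = 419.5 × 1.14210 ≈ 479.1 nm.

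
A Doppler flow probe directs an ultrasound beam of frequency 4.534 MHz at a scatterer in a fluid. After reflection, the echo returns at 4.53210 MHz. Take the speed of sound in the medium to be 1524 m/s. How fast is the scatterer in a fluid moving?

Double Doppler shift off a moving reflector: f₂ = f₀ · (v + u)/(v − u) (u > 0 toward emitter).
Rearranging, u = v · (f₂ − f₀)/(f₂ + f₀) = 1524 × -0.00190/9.06610 ≈ -0.32 m/s.
So the scatterer in a fluid is moving at 0.32 m/s away from the emitter.

0.32 m/s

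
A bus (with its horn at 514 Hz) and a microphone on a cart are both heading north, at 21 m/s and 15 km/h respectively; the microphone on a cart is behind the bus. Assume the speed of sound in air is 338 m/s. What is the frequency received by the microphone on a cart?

15 km/h = 4.167 m/s.
The microphone on a cart is behind, so the bus is moving away from it while the microphone on a cart is moving toward the bus.
With source receding and observer approaching, f' = f · (v + v_o)/(v + v_s).
f' = 514 × (338 + 4.167)/(338 + 21) = 514 × 342.17/359 ≈ 490 Hz.

490 Hz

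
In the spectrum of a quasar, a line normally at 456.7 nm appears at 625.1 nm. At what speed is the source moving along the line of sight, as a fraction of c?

0.304

λ'/λ₀ = 1.3687 > 1 (redshift), so the source is receding.
λ'/λ₀ = √((1 + β)/(1 − β)) for a receding source ⇒ β = (r² − 1)/(r² + 1) with r = λ'/λ₀.
β = (1.8734 − 1)/(1.8734 + 1) ≈ 0.304.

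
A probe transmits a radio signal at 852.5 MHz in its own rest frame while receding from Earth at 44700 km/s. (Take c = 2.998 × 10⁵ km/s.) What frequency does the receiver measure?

733.6 MHz

β = v/c = 44700/299800 = 0.1491.
Relativistic Doppler for frequency: f' = f₀ · √((1 − β)/(1 + β)).
f' = 852.5 × √(0.8509/1.1491) = 852.5 × 0.86052 ≈ 733.6 MHz.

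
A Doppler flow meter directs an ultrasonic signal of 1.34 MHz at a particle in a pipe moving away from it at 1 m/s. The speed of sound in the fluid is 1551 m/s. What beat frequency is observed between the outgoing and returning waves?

1727 Hz

The particle in a pipe first receives the wave as a moving observer: f₁ = f₀ · (v − u)/v = 1.34 × (1551 − 1)/1551 ≈ 1.339136 MHz.
On reflection it acts as a source moving away from the stationary detector: f₂ = f₁ · v/(v + u) = 1.339136 × 1551/1552 ≈ 1.338273 MHz.
Equivalently f₂ = f₀ · (v − u)/(v + u).
Beat frequency (with f₀ = 1340000 Hz): |f₂ − f₀| = 2u·f₀/(v + u) = 2 × 1 × 1340000/1552 ≈ 1727 Hz.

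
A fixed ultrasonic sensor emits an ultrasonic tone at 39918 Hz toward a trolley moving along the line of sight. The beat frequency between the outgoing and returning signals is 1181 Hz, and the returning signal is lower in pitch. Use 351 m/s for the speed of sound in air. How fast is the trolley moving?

5.3 m/s

Double Doppler shift off a moving reflector: f₂ = f₀ · (v + u)/(v − u) (u > 0 toward emitter).
Returning signal is lower, so f₂ = f₀ − Δf = 39918 − 1181 = 38737 Hz.
Rearranging, u = v · (f₂ − f₀)/(f₂ + f₀) = 351 × -1181/78655 ≈ -5.3 m/s.
So the trolley is moving at 5.3 m/s away from the emitter.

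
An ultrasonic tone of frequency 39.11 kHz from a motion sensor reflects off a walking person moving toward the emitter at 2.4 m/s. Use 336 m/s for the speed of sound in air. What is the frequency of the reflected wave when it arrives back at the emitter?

The walking person first receives the wave as a moving observer: f₁ = f₀ · (v + u)/v = 39.11 × (336 + 2.4)/336 ≈ 39.4 kHz.
On reflection it acts as a source moving toward the stationary detector: f₂ = f₁ · v/(v − u) = 39.4 × 336/333.6 ≈ 39.7 kHz.

39.7 kHz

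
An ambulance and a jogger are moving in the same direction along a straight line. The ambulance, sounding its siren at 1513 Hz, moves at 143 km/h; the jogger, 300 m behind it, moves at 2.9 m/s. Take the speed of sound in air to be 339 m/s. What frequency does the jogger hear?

143 km/h = 39.72 m/s.
The jogger is behind, so the ambulance is moving away from it while the jogger is moving toward the ambulance.
Both move, so f' = f · (v + v_o)/(v + v_s).
f' = 1513 × (339 + 2.9)/(339 + 39.72) = 1513 × 341.9/378.72 ≈ 1366 Hz.

1366 Hz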